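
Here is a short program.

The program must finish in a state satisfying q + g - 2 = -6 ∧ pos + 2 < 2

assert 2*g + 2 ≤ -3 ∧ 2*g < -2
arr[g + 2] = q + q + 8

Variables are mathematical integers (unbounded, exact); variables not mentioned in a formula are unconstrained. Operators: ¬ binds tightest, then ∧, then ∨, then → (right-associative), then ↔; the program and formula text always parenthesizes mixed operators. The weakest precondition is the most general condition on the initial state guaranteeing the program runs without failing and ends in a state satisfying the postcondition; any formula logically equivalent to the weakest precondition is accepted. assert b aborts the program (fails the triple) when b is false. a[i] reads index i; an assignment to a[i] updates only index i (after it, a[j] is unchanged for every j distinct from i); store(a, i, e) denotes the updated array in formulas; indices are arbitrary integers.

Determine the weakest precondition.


Working backward. After the program, the postcondition q + g - 2 = -6 ∧ pos + 2 < 2 must hold; in canonical form it is g + q = -4 ∧ pos < 0.
Before arr[g + 2] := q + q + 8: g + q = -4 ∧ pos < 0
Before assert 2*g + 2 ≤ -3 ∧ 2*g < -2: 2*g ≤ -5 ∧ 2*g < -2 ∧ g + q = -4 ∧ pos < 0
Answer: WP = 2*g ≤ -5 ∧ 2*g < -2 ∧ g + q = -4 ∧ pos < 0


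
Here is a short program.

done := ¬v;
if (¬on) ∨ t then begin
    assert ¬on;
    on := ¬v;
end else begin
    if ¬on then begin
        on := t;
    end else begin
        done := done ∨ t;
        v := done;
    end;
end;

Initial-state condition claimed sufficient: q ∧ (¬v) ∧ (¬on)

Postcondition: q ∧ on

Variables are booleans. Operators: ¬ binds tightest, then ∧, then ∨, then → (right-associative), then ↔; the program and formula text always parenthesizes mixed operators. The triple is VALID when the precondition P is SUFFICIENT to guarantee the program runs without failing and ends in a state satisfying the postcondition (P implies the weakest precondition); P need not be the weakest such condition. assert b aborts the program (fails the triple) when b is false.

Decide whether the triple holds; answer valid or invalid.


Working backward. After the program, q ∧ on must hold.
Then branch requires (¬on) ∧ q ∧ (¬v); else branch requires ((¬on) → (q ∧ t)) ∧ (on → (q ∧ on)).
Before the if: (((¬on) ∨ t) → ((¬on) ∧ q ∧ (¬v))) ∧ ((¬((¬on) ∨ t)) → (((¬on) → (q ∧ t)) ∧ (on → (q ∧ on))))
Before done := ¬v: (((¬on) ∨ t) → ((¬on) ∧ q ∧ (¬v))) ∧ ((¬((¬on) ∨ t)) → (((¬on) → (q ∧ t)) ∧ (on → (q ∧ on))))
The weakest precondition is (((¬on) ∨ t) → ((¬on) ∧ q ∧ (¬v))) ∧ ((¬((¬on) ∨ t)) → (((¬on) → (q ∧ t)) ∧ (on → (q ∧ on)))).
Check whether q ∧ (¬v) ∧ (¬on) implies it.
Every state satisfying the precondition satisfies the weakest precondition: the implication holds.
Answer: valid


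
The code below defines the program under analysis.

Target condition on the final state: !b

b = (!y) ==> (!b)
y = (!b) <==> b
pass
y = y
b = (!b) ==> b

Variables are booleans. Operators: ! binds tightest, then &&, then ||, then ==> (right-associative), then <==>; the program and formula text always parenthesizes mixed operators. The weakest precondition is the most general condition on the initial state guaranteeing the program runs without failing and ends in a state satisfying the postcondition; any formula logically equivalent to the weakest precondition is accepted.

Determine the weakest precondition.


Working backward. After the program, !b must hold.
Before b := (!b) ==> b: !((!b) ==> b)
Before y := y: !((!b) ==> b)
Before skip: !((!b) ==> b)
Before y := (!b) <==> b: !((!b) ==> b)
Before b := (!y) ==> (!b): !((!((!y) ==> (!b))) ==> ((!y) ==> (!b)))
Answer: WP = !((!((!y) ==> (!b))) ==> ((!y) ==> (!b)))


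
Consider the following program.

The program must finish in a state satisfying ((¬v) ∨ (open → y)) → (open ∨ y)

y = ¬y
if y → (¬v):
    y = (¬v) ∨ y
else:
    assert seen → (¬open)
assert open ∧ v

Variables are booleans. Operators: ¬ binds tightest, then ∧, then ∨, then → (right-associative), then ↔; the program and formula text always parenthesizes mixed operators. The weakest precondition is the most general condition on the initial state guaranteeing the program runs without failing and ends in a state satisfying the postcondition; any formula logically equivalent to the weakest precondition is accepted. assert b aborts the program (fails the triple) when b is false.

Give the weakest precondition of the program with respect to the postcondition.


Working backward. After the program, ((¬v) ∨ (open → y)) → (open ∨ y) must hold.
Before assert open ∧ v: open ∧ v ∧ (((¬v) ∨ (open → y)) → (open ∨ y))
Then branch requires open ∧ v ∧ (((¬v) ∨ (open → ((¬v) ∨ y))) → (open ∨ (¬v) ∨ y)); else branch requires (seen → (¬open)) ∧ open ∧ v ∧ (((¬v) ∨ (open → y)) → (open ∨ y)).
Before the if: ((y → (¬v)) → (open ∧ v ∧ (((¬v) ∨ (open → ((¬v) ∨ y))) → (open ∨ (¬v) ∨ y)))) ∧ ((¬(y → (¬v))) → ((seen → (¬open)) ∧ open ∧ v ∧ (((¬v) ∨ (open → y)) → (open ∨ y))))
Before y := ¬y: (((¬y) → (¬v)) → (open ∧ v ∧ (((¬v) ∨ (open → ((¬v) ∨ (¬y)))) → (open ∨ (¬v) ∨ (¬y))))) ∧ ((¬((¬y) → (¬v))) → ((seen → (¬open)) ∧ open ∧ v ∧ (((¬v) ∨ (open → (¬y))) → (open ∨ (¬y)))))
Answer: WP = (((¬y) → (¬v)) → (open ∧ v ∧ (((¬v) ∨ (open → ((¬v) ∨ (¬y)))) → (open ∨ (¬v) ∨ (¬y))))) ∧ ((¬((¬y) → (¬v))) → ((seen → (¬open)) ∧ open ∧ v ∧ (((¬v) ∨ (open → (¬y))) → (open ∨ (¬y)))))


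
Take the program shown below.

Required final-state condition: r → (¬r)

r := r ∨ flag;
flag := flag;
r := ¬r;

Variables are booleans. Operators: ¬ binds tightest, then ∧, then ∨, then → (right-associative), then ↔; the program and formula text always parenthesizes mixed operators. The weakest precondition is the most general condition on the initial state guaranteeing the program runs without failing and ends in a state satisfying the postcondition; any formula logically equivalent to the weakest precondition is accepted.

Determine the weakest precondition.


Working backward. After the program, r → (¬r) must hold.
Before r := ¬r: (¬r) → r
Before flag := flag: (¬r) → r
Before r := r ∨ flag: (¬(r ∨ flag)) → (r ∨ flag)
Answer: WP = (¬(r ∨ flag)) → (r ∨ flag)


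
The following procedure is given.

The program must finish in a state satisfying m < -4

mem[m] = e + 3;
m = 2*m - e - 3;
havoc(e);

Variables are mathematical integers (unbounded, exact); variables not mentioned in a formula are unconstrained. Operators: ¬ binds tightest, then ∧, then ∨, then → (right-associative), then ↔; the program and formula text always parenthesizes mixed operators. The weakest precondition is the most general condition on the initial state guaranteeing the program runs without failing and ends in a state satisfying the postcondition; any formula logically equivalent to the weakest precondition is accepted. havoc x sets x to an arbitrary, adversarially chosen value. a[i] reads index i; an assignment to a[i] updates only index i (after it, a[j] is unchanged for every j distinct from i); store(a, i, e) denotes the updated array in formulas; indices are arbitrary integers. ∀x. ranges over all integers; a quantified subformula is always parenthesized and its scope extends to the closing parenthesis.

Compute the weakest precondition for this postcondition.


Working backward. After the program, m < -4 must hold.
Before havoc e: m < -4
Before m := 2*m - e - 3: 2*m < e - 1
Before mem[m] := e + 3: 2*m < e - 1
Answer: WP = 2*m < e - 1


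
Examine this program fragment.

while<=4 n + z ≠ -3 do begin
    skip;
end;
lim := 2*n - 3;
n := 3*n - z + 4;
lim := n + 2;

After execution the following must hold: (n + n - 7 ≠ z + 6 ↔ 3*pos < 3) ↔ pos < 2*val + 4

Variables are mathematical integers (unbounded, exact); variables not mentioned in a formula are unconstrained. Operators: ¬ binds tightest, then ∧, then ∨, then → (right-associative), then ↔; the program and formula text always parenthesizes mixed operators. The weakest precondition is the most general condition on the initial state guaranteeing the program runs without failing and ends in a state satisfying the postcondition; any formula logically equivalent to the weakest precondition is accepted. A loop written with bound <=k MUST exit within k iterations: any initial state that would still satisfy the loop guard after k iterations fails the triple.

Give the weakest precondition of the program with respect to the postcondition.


Working backward. After the program, the postcondition (n + n - 7 ≠ z + 6 ↔ 3*pos < 3) ↔ pos < 2*val + 4 must hold; in canonical form it is (2*n ≠ z + 13 ↔ 3*pos < 3) ↔ pos < 2*val + 4.
Before lim := n + 2: (2*n ≠ z + 13 ↔ 3*pos < 3) ↔ pos < 2*val + 4
Before n := 3*n - z + 4: (6*n ≠ 3*z + 5 ↔ 3*pos < 3) ↔ pos < 2*val + 4
Before lim := 2*n - 3: (6*n ≠ 3*z + 5 ↔ 3*pos < 3) ↔ pos < 2*val + 4
Before the loop (bound <=4), unroll the exhaustion recursion (WP_0 = exit-now case; WP_j = one more guarded iteration, up to j = 4):
  WP_0: (¬(n + z ≠ -3)) ∧ ((6*n ≠ 3*z + 5 ↔ 3*pos < 3) ↔ pos < 2*val + 4)
  WP_1: (n + z ≠ -3 → ((¬(n + z ≠ -3)) ∧ ((6*n ≠ 3*z + 5 ↔ 3*pos < 3) ↔ pos < 2*val + 4))) ∧ ((¬(n + z ≠ -3)) → ((6*n ≠ 3*z + 5 ↔ 3*pos < 3) ↔ pos < 2*val + 4))
  WP_2: (n + z ≠ -3 → ((n + z ≠ -3 → ((¬(n + z ≠ -3)) ∧ ((6*n ≠ 3*z + 5 ↔ 3*pos < 3) ↔ pos < 2*val + 4))) ∧ ((¬(n + z ≠ -3)) → ((6*n ≠ 3*z + 5 ↔ 3*pos < 3) ↔ pos < 2*val + 4)))) ∧ ((¬(n + z ≠ -3)) → ((6*n ≠ 3*z + 5 ↔ 3*pos < 3) ↔ pos < 2*val + 4))
  WP_3: (n + z ≠ -3 → ((n + z ≠ -3 → ((n + z ≠ -3 → ((¬(n + z ≠ -3)) ∧ ((6*n ≠ 3*z + 5 ↔ 3*pos < 3) ↔ pos < 2*val + 4))) ∧ ((¬(n + z ≠ -3)) → ((6*n ≠ 3*z + 5 ↔ 3*pos < 3) ↔ pos < 2*val + 4)))) ∧ ((¬(n + z ≠ -3)) → ((6*n ≠ 3*z + 5 ↔ 3*pos < 3) ↔ pos < 2*val + 4)))) ∧ ((¬(n + z ≠ -3)) → ((6*n ≠ 3*z + 5 ↔ 3*pos < 3) ↔ pos < 2*val + 4))
  WP_4: (n + z ≠ -3 → ((n + z ≠ -3 → ((n + z ≠ -3 → ((n + z ≠ -3 → ((¬(n + z ≠ -3)) ∧ ((6*n ≠ 3*z + 5 ↔ 3*pos < 3) ↔ pos < 2*val + 4))) ∧ ((¬(n + z ≠ -3)) → ((6*n ≠ 3*z + 5 ↔ 3*pos < 3) ↔ pos < 2*val + 4)))) ∧ ((¬(n + z ≠ -3)) → ((6*n ≠ 3*z + 5 ↔ 3*pos < 3) ↔ pos < 2*val + 4)))) ∧ ((¬(n + z ≠ -3)) → ((6*n ≠ 3*z + 5 ↔ 3*pos < 3) ↔ pos < 2*val + 4)))) ∧ ((¬(n + z ≠ -3)) → ((6*n ≠ 3*z + 5 ↔ 3*pos < 3) ↔ pos < 2*val + 4))
So before the loop: (n + z ≠ -3 → ((n + z ≠ -3 → ((n + z ≠ -3 → ((n + z ≠ -3 → ((¬(n + z ≠ -3)) ∧ ((6*n ≠ 3*z + 5 ↔ 3*pos < 3) ↔ pos < 2*val + 4))) ∧ ((¬(n + z ≠ -3)) → ((6*n ≠ 3*z + 5 ↔ 3*pos < 3) ↔ pos < 2*val + 4)))) ∧ ((¬(n + z ≠ -3)) → ((6*n ≠ 3*z + 5 ↔ 3*pos < 3) ↔ pos < 2*val + 4)))) ∧ ((¬(n + z ≠ -3)) → ((6*n ≠ 3*z + 5 ↔ 3*pos < 3) ↔ pos < 2*val + 4)))) ∧ ((¬(n + z ≠ -3)) → ((6*n ≠ 3*z + 5 ↔ 3*pos < 3) ↔ pos < 2*val + 4))
Answer: WP = (n + z ≠ -3 → ((n + z ≠ -3 → ((n + z ≠ -3 → ((n + z ≠ -3 → ((¬(n + z ≠ -3)) ∧ ((6*n ≠ 3*z + 5 ↔ 3*pos < 3) ↔ pos < 2*val + 4))) ∧ ((¬(n + z ≠ -3)) → ((6*n ≠ 3*z + 5 ↔ 3*pos < 3) ↔ pos < 2*val + 4)))) ∧ ((¬(n + z ≠ -3)) → ((6*n ≠ 3*z + 5 ↔ 3*pos < 3) ↔ pos < 2*val + 4)))) ∧ ((¬(n + z ≠ -3)) → ((6*n ≠ 3*z + 5 ↔ 3*pos < 3) ↔ pos < 2*val + 4)))) ∧ ((¬(n + z ≠ -3)) → ((6*n ≠ 3*z + 5 ↔ 3*pos < 3) ↔ pos < 2*val + 4))


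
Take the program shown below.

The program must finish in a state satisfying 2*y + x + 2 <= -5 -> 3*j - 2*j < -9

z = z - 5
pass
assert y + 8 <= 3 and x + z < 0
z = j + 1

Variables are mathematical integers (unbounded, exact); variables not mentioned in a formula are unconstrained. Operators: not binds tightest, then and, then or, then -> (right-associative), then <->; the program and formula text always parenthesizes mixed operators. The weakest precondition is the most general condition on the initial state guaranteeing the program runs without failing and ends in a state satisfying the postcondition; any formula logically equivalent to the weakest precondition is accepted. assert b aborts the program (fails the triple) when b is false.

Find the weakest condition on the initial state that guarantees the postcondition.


Working backward. After the program, the postcondition 2*y + x + 2 <= -5 -> 3*j - 2*j < -9 must hold; in canonical form it is x + 2*y <= -7 -> j < -9.
Before z := j + 1: x + 2*y <= -7 -> j < -9
Before assert y + 8 <= 3 and x + z < 0: y <= -5 and x + z < 0 and (x + 2*y <= -7 -> j < -9)
Before skip: y <= -5 and x + z < 0 and (x + 2*y <= -7 -> j < -9)
Before z := z - 5: y <= -5 and x + z < 5 and (x + 2*y <= -7 -> j < -9)
Answer: WP = y <= -5 and x + z < 5 and (x + 2*y <= -7 -> j < -9)


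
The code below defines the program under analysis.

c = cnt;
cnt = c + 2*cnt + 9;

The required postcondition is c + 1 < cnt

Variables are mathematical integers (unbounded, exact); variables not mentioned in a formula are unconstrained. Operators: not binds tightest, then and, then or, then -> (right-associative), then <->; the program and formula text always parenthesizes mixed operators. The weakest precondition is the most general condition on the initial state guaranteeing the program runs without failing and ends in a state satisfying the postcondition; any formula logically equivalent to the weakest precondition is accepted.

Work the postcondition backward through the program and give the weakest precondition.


Working backward. After the program, the postcondition c + 1 < cnt must hold; in canonical form it is c < cnt - 1.
Before cnt := c + 2*cnt + 9: 2*cnt > -8
Before c := cnt: 2*cnt > -8
Answer: WP = 2*cnt > -8


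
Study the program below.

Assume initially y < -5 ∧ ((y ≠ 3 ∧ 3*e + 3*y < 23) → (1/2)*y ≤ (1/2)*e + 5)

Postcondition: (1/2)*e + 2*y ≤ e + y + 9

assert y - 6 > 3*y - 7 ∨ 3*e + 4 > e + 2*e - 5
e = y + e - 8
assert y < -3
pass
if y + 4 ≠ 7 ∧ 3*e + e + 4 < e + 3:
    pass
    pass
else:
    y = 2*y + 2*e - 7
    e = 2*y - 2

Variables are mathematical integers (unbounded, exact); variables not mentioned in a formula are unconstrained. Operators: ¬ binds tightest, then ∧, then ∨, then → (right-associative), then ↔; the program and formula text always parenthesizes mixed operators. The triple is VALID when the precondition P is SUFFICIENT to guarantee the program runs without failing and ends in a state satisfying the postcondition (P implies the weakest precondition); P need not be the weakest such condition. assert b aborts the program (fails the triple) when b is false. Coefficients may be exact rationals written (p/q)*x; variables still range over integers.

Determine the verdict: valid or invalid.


Working backward. After the program, the postcondition (1/2)*e + 2*y ≤ e + y + 9 must hold; in canonical form it is y ≤ (1/2)*e + 9.
Then branch requires y ≤ (1/2)*e + 9; else branch requires true.
Before the if: (y ≠ 3 ∧ 3*e < -1) → y ≤ (1/2)*e + 9
Before skip: (y ≠ 3 ∧ 3*e < -1) → y ≤ (1/2)*e + 9
Before assert y < -3: y < -3 ∧ ((y ≠ 3 ∧ 3*e < -1) → y ≤ (1/2)*e + 9)
Before e := y + e - 8: y < -3 ∧ ((y ≠ 3 ∧ 3*e + 3*y < 23) → (1/2)*y ≤ (1/2)*e + 5)
Before assert y - 6 > 3*y - 7 ∨ 3*e + 4 > e + 2*e - 5: y < -3 ∧ ((y ≠ 3 ∧ 3*e + 3*y < 23) → (1/2)*y ≤ (1/2)*e + 5)
The weakest precondition is y < -3 ∧ ((y ≠ 3 ∧ 3*e + 3*y < 23) → (1/2)*y ≤ (1/2)*e + 5).
Check whether y < -5 ∧ ((y ≠ 3 ∧ 3*e + 3*y < 23) → (1/2)*y ≤ (1/2)*e + 5) implies it.
Every state satisfying the precondition satisfies the weakest precondition: the implication holds.
Answer: valid


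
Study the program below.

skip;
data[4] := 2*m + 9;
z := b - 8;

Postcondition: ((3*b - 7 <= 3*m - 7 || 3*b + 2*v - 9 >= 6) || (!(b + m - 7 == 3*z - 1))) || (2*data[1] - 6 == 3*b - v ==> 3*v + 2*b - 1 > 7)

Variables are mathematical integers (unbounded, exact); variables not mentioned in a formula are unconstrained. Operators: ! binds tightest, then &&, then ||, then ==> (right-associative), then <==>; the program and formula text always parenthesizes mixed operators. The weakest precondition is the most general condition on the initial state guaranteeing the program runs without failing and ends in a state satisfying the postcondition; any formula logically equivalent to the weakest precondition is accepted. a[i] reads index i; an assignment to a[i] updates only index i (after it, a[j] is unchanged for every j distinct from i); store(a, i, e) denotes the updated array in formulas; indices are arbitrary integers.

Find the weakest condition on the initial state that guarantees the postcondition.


Working backward. After the program, the postcondition ((3*b - 7 <= 3*m - 7 || 3*b + 2*v - 9 >= 6) || (!(b + m - 7 == 3*z - 1))) || (2*data[1] - 6 == 3*b - v ==> 3*v + 2*b - 1 > 7) must hold; in canonical form it is 3*b <= 3*m || 3*b + 2*v >= 15 || (!(b + m == 3*z + 6)) || (2*data[1] + v == 3*b + 6 ==> 2*b + 3*v > 8).
Before z := b - 8: 3*b <= 3*m || 3*b + 2*v >= 15 || (!(m == 2*b - 18)) || (2*data[1] + v == 3*b + 6 ==> 2*b + 3*v > 8)
Before data[4] := 2*m + 9: 3*b <= 3*m || 3*b + 2*v >= 15 || (!(m == 2*b - 18)) || (2*data[1] + v == 3*b + 6 ==> 2*b + 3*v > 8)
Before skip: 3*b <= 3*m || 3*b + 2*v >= 15 || (!(m == 2*b - 18)) || (2*data[1] + v == 3*b + 6 ==> 2*b + 3*v > 8)
Answer: WP = 3*b <= 3*m || 3*b + 2*v >= 15 || (!(m == 2*b - 18)) || (2*data[1] + v == 3*b + 6 ==> 2*b + 3*v > 8)


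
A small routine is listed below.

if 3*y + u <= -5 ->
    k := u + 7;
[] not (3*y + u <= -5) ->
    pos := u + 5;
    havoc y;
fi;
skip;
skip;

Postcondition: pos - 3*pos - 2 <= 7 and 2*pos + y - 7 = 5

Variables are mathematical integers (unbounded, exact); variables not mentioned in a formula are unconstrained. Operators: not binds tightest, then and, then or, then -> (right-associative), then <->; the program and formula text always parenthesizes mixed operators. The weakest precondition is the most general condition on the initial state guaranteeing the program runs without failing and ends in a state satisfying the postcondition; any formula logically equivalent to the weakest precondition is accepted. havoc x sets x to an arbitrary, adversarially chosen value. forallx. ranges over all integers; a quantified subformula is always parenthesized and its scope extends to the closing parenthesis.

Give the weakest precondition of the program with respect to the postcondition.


Working backward. After the program, the postcondition pos - 3*pos - 2 <= 7 and 2*pos + y - 7 = 5 must hold; in canonical form it is 2*pos >= -9 and 2*pos + y = 12.
Before skip: 2*pos >= -9 and 2*pos + y = 12
Before skip: 2*pos >= -9 and 2*pos + y = 12
Then branch requires 2*pos >= -9 and 2*pos + y = 12; else branch requires forall y_1. (2*u >= -19 and 2*u + y_1 = 2).
Before the if: (u + 3*y <= -5 -> (2*pos >= -9 and 2*pos + y = 12)) and ((not (u + 3*y <= -5)) -> (forall y_1. (2*u >= -19 and 2*u + y_1 = 2)))
Answer: WP = (u + 3*y <= -5 -> (2*pos >= -9 and 2*pos + y = 12)) and ((not (u + 3*y <= -5)) -> (forall y_1. (2*u >= -19 and 2*u + y_1 = 2)))


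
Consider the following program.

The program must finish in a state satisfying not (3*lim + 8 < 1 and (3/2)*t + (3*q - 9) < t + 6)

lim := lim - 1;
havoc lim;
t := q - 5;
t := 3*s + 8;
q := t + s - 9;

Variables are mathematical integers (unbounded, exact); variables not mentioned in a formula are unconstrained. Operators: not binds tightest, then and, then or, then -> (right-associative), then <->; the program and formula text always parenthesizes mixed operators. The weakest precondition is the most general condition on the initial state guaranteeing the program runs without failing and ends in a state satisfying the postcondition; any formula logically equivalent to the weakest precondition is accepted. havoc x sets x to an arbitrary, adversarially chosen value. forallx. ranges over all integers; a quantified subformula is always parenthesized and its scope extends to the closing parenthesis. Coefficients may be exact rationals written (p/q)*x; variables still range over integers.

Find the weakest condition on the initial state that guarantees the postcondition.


Working backward. After the program, the postcondition not (3*lim + 8 < 1 and (3/2)*t + (3*q - 9) < t + 6) must hold; in canonical form it is not (3*lim < -7 and 3*q + (1/2)*t < 15).
Before q := t + s - 9: not (3*lim < -7 and 3*s + (7/2)*t < 42)
Before t := 3*s + 8: not (3*lim < -7 and (27/2)*s < 14)
Before t := q - 5: not (3*lim < -7 and (27/2)*s < 14)
Before havoc lim: forall lim_1. (not (3*lim_1 < -7 and (27/2)*s < 14))
Before lim := lim - 1: forall lim_1. (not (3*lim_1 < -7 and (27/2)*s < 14))
Answer: WP = forall lim_1. (not (3*lim_1 < -7 and (27/2)*s < 14))


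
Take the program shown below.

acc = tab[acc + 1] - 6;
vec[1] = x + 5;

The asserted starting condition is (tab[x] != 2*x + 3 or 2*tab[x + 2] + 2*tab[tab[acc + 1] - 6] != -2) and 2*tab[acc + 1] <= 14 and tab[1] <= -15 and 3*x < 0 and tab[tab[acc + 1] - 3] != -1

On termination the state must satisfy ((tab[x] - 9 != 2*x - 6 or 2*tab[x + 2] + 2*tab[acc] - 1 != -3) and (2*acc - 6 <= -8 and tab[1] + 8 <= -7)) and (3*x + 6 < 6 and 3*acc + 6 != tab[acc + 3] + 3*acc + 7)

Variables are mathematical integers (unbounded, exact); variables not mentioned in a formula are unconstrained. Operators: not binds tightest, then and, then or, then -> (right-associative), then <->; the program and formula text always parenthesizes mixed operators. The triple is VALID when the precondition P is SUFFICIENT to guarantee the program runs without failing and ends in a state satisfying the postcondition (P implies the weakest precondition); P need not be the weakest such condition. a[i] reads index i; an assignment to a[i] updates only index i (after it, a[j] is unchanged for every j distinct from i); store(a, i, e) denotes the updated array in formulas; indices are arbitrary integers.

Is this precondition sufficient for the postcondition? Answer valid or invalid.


Working backward. After the program, the postcondition ((tab[x] - 9 != 2*x - 6 or 2*tab[x + 2] + 2*tab[acc] - 1 != -3) and (2*acc - 6 <= -8 and tab[1] + 8 <= -7)) and (3*x + 6 < 6 and 3*acc + 6 != tab[acc + 3] + 3*acc + 7) must hold; in canonical form it is (tab[x] != 2*x + 3 or 2*tab[x + 2] + 2*tab[acc] != -2) and 2*acc <= -2 and tab[1] <= -15 and 3*x < 0 and tab[acc + 3] != -1.
Before vec[1] := x + 5: (tab[x] != 2*x + 3 or 2*tab[x + 2] + 2*tab[acc] != -2) and 2*acc <= -2 and tab[1] <= -15 and 3*x < 0 and tab[acc + 3] != -1
Before acc := tab[acc + 1] - 6: (tab[x] != 2*x + 3 or 2*tab[x + 2] + 2*tab[tab[acc + 1] - 6] != -2) and 2*tab[acc + 1] <= 10 and tab[1] <= -15 and 3*x < 0 and tab[tab[acc + 1] - 3] != -1
The weakest precondition is (tab[x] != 2*x + 3 or 2*tab[x + 2] + 2*tab[tab[acc + 1] - 6] != -2) and 2*tab[acc + 1] <= 10 and tab[1] <= -15 and 3*x < 0 and tab[tab[acc + 1] - 3] != -1.
Check whether (tab[x] != 2*x + 3 or 2*tab[x + 2] + 2*tab[tab[acc + 1] - 6] != -2) and 2*tab[acc + 1] <= 14 and tab[1] <= -15 and 3*x < 0 and tab[tab[acc + 1] - 3] != -1 implies it.
Countermodel: at the initial state acc = 5, tab = {[-7041] = -15, [-7039] = 0, [1] = -15, [4] = 8, [6] = 7, elsewhere -15}, x = -7041, the precondition holds but the weakest precondition fails.
Answer: invalid


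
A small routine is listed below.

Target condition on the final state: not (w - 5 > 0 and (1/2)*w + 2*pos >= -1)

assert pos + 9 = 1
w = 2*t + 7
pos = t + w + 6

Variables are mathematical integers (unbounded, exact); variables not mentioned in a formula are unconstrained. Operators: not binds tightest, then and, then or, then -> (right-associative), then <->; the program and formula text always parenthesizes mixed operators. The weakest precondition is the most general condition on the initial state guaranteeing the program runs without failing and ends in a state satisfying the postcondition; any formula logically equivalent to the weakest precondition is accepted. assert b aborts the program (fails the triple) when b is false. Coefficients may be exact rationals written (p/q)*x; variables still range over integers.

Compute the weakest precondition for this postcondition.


Working backward. After the program, the postcondition not (w - 5 > 0 and (1/2)*w + 2*pos >= -1) must hold; in canonical form it is not (w > 5 and 2*pos + (1/2)*w >= -1).
Before pos := t + w + 6: not (w > 5 and 2*t + (5/2)*w >= -13)
Before w := 2*t + 7: not (2*t > -2 and 7*t >= -61/2)
Before assert pos + 9 = 1: pos = -8 and (not (2*t > -2 and 7*t >= -61/2))
Answer: WP = pos = -8 and (not (2*t > -2 and 7*t >= -61/2))


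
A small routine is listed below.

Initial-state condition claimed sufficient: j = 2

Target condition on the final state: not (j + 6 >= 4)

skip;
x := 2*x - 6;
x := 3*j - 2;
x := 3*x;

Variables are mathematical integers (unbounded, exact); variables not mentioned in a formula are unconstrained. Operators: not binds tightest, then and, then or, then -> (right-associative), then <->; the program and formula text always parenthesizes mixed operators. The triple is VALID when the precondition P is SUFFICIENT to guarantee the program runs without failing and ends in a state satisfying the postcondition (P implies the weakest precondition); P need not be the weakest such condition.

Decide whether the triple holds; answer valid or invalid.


Working backward. After the program, the postcondition not (j + 6 >= 4) must hold; in canonical form it is not (j >= -2).
Before x := 3*x: not (j >= -2)
Before x := 3*j - 2: not (j >= -2)
Before x := 2*x - 6: not (j >= -2)
Before skip: not (j >= -2)
The weakest precondition is not (j >= -2).
Check whether j = 2 implies it.
Countermodel: at the initial state j = 2, the precondition holds but the weakest precondition fails.
Answer: invalid


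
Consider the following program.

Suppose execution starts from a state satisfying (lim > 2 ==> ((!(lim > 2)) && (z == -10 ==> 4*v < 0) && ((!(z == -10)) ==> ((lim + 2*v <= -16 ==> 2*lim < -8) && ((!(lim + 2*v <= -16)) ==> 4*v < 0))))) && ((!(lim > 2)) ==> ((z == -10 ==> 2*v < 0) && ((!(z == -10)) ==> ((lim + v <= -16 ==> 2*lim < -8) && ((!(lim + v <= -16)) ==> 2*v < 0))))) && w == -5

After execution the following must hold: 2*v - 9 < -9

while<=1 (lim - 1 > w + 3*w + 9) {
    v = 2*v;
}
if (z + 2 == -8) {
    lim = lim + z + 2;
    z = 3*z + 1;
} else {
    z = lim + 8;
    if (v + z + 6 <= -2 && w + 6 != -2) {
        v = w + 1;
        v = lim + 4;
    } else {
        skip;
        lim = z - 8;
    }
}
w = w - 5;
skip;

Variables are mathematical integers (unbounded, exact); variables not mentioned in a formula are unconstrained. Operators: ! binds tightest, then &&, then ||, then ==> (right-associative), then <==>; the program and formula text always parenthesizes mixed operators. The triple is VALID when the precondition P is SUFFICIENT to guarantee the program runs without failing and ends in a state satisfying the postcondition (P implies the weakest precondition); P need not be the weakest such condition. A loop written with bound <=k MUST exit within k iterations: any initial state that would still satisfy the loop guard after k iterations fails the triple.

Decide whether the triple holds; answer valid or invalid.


Working backward. After the program, the postcondition 2*v - 9 < -9 must hold; in canonical form it is 2*v < 0.
Before skip: 2*v < 0
Before w := w - 5: 2*v < 0
Then branch requires 2*v < 0; else branch requires ((lim + v <= -16 && w != -8) ==> 2*lim < -8) && ((!(lim + v <= -16 && w != -8)) ==> 2*v < 0).
Before the if: (z == -10 ==> 2*v < 0) && ((!(z == -10)) ==> (((lim + v <= -16 && w != -8) ==> 2*lim < -8) && ((!(lim + v <= -16 && w != -8)) ==> 2*v < 0)))
Before the loop (bound <=1), unroll the exhaustion recursion (WP_0 = exit-now case; WP_j = one more guarded iteration, up to j = 1):
  WP_0: (!(lim > 4*w + 10)) && (z == -10 ==> 2*v < 0) && ((!(z == -10)) ==> (((lim + v <= -16 && w != -8) ==> 2*lim < -8) && ((!(lim + v <= -16 && w != -8)) ==> 2*v < 0)))
  WP_1: (lim > 4*w + 10 ==> ((!(lim > 4*w + 10)) && (z == -10 ==> 4*v < 0) && ((!(z == -10)) ==> (((lim + 2*v <= -16 && w != -8) ==> 2*lim < -8) && ((!(lim + 2*v <= -16 && w != -8)) ==> 4*v < 0))))) && ((!(lim > 4*w + 10)) ==> ((z == -10 ==> 2*v < 0) && ((!(z == -10)) ==> (((lim + v <= -16 && w != -8) ==> 2*lim < -8) && ((!(lim + v <= -16 && w != -8)) ==> 2*v < 0)))))
So before the loop: (lim > 4*w + 10 ==> ((!(lim > 4*w + 10)) && (z == -10 ==> 4*v < 0) && ((!(z == -10)) ==> (((lim + 2*v <= -16 && w != -8) ==> 2*lim < -8) && ((!(lim + 2*v <= -16 && w != -8)) ==> 4*v < 0))))) && ((!(lim > 4*w + 10)) ==> ((z == -10 ==> 2*v < 0) && ((!(z == -10)) ==> (((lim + v <= -16 && w != -8) ==> 2*lim < -8) && ((!(lim + v <= -16 && w != -8)) ==> 2*v < 0)))))
The weakest precondition is (lim > 4*w + 10 ==> ((!(lim > 4*w + 10)) && (z == -10 ==> 4*v < 0) && ((!(z == -10)) ==> (((lim + 2*v <= -16 && w != -8) ==> 2*lim < -8) && ((!(lim + 2*v <= -16 && w != -8)) ==> 4*v < 0))))) && ((!(lim > 4*w + 10)) ==> ((z == -10 ==> 2*v < 0) && ((!(z == -10)) ==> (((lim + v <= -16 && w != -8) ==> 2*lim < -8) && ((!(lim + v <= -16 && w != -8)) ==> 2*v < 0))))).
Check whether (lim > 2 ==> ((!(lim > 2)) && (z == -10 ==> 4*v < 0) && ((!(z == -10)) ==> ((lim + 2*v <= -16 ==> 2*lim < -8) && ((!(lim + 2*v <= -16)) ==> 4*v < 0))))) && ((!(lim > 2)) ==> ((z == -10 ==> 2*v < 0) && ((!(z == -10)) ==> ((lim + v <= -16 ==> 2*lim < -8) && ((!(lim + v <= -16)) ==> 2*v < 0))))) && w == -5 implies it.
Countermodel: at the initial state lim = -5, v = -1, w = -5, z = -9, the precondition holds but the weakest precondition fails.
Answer: invalid


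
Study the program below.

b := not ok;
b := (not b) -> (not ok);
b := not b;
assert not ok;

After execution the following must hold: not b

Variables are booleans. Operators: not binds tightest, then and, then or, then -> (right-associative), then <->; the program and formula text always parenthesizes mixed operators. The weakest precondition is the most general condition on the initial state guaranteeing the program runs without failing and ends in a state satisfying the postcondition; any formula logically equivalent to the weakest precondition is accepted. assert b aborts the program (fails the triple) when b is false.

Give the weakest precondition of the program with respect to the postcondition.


Working backward. After the program, not b must hold.
Before assert not ok: (not ok) and (not b)
Before b := not b: (not ok) and b
Before b := (not b) -> (not ok): (not ok) and ((not b) -> (not ok))
Before b := not ok: (not ok) and (ok -> (not ok))
Answer: WP = (not ok) and (ok -> (not ok))


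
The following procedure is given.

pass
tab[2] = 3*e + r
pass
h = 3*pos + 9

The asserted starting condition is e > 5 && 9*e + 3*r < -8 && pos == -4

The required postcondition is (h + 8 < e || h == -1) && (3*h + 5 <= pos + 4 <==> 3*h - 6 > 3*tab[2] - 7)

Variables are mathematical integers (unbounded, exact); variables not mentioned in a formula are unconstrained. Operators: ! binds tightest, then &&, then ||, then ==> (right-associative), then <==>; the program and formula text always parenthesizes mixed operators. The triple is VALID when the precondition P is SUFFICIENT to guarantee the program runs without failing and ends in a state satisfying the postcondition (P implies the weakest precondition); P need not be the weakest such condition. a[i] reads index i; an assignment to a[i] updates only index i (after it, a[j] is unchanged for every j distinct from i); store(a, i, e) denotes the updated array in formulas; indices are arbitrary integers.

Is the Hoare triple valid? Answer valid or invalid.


Working backward. After the program, the postcondition (h + 8 < e || h == -1) && (3*h + 5 <= pos + 4 <==> 3*h - 6 > 3*tab[2] - 7) must hold; in canonical form it is (h < e - 8 || h == -1) && (3*h <= pos - 1 <==> 3*h > 3*tab[2] - 1).
Before h := 3*pos + 9: (3*pos < e - 17 || 3*pos == -10) && (8*pos <= -28 <==> 9*pos > 3*tab[2] - 28)
Before skip: (3*pos < e - 17 || 3*pos == -10) && (8*pos <= -28 <==> 9*pos > 3*tab[2] - 28)
Before tab[2] := 3*e + r: (3*pos < e - 17 || 3*pos == -10) && (8*pos <= -28 <==> 9*pos > 9*e + 3*r - 28)
Before skip: (3*pos < e - 17 || 3*pos == -10) && (8*pos <= -28 <==> 9*pos > 9*e + 3*r - 28)
The weakest precondition is (3*pos < e - 17 || 3*pos == -10) && (8*pos <= -28 <==> 9*pos > 9*e + 3*r - 28).
Check whether e > 5 && 9*e + 3*r < -8 && pos == -4 implies it.
Every state satisfying the precondition satisfies the weakest precondition: the implication holds.
Answer: valid


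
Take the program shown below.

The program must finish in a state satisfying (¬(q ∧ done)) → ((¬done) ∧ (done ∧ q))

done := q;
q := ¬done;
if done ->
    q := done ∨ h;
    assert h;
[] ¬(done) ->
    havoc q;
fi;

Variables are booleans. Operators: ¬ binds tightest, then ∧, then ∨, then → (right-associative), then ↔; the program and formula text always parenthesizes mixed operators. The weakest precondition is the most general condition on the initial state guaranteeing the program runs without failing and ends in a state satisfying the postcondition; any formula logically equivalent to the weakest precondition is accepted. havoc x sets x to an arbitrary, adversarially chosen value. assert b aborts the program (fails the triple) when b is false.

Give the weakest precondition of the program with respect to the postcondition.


Working backward. After the program, the postcondition (¬(q ∧ done)) → ((¬done) ∧ (done ∧ q)) must hold; in canonical form it is q ∧ done.
Then branch requires h ∧ (done ∨ h) ∧ done; else branch requires false.
Before the if: (done → (h ∧ (done ∨ h) ∧ done)) ∧ done
Before q := ¬done: (done → (h ∧ (done ∨ h) ∧ done)) ∧ done
Before done := q: (q → (h ∧ (q ∨ h) ∧ q)) ∧ q
Answer: WP = (q → (h ∧ (q ∨ h) ∧ q)) ∧ q


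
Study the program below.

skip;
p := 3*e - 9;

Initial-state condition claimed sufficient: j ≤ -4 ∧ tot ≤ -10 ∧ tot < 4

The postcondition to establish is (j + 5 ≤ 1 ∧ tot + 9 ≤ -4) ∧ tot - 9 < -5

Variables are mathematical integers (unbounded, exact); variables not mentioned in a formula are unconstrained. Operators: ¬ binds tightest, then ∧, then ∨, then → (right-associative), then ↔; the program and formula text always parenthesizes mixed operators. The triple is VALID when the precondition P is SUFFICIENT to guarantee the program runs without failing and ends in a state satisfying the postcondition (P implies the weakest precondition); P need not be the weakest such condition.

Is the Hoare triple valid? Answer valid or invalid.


Working backward. After the program, the postcondition (j + 5 ≤ 1 ∧ tot + 9 ≤ -4) ∧ tot - 9 < -5 must hold; in canonical form it is j ≤ -4 ∧ tot ≤ -13 ∧ tot < 4.
Before p := 3*e - 9: j ≤ -4 ∧ tot ≤ -13 ∧ tot < 4
Before skip: j ≤ -4 ∧ tot ≤ -13 ∧ tot < 4
The weakest precondition is j ≤ -4 ∧ tot ≤ -13 ∧ tot < 4.
Check whether j ≤ -4 ∧ tot ≤ -10 ∧ tot < 4 implies it.
Countermodel: at the initial state j = -4, tot = -12, the precondition holds but the weakest precondition fails.
Answer: invalid


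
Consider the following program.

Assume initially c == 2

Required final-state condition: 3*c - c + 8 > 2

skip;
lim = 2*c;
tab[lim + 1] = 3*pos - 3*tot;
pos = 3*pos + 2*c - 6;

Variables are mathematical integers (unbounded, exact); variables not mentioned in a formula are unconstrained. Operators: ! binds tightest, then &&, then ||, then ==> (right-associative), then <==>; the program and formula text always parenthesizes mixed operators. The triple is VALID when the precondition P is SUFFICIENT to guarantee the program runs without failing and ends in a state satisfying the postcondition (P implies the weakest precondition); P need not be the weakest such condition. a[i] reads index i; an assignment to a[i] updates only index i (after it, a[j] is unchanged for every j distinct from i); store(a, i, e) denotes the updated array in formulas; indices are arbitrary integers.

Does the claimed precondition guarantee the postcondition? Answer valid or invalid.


Working backward. After the program, the postcondition 3*c - c + 8 > 2 must hold; in canonical form it is 2*c > -6.
Before pos := 3*pos + 2*c - 6: 2*c > -6
Before tab[lim + 1] := 3*pos - 3*tot: 2*c > -6
Before lim := 2*c: 2*c > -6
Before skip: 2*c > -6
The weakest precondition is 2*c > -6.
Check whether c == 2 implies it.
Every state satisfying the precondition satisfies the weakest precondition: the implication holds.
Answer: valid


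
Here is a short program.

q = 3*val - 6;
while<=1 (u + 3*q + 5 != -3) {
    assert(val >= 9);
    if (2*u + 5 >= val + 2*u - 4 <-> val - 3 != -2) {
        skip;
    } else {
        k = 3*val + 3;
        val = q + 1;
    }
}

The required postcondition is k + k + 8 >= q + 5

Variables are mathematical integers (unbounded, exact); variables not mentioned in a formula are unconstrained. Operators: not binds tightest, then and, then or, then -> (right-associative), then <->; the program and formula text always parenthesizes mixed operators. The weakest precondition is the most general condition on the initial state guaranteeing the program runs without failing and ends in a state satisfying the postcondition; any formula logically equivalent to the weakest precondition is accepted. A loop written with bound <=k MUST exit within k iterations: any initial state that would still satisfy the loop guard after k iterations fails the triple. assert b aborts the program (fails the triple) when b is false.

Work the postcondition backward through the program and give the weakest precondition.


Working backward. After the program, the postcondition k + k + 8 >= q + 5 must hold; in canonical form it is 2*k >= q - 3.
Before the loop (bound <=1), unroll the exhaustion recursion (WP_0 = exit-now case; WP_j = one more guarded iteration, up to j = 1):
  WP_0: (not (3*q + u != -8)) and 2*k >= q - 3
  WP_1: (3*q + u != -8 -> (val >= 9 and ((val <= 9 <-> val != 1) -> ((not (3*q + u != -8)) and 2*k >= q - 3)) and ((not (val <= 9 <-> val != 1)) -> ((not (3*q + u != -8)) and 6*val >= q - 9)))) and ((not (3*q + u != -8)) -> 2*k >= q - 3)
So before the loop: (3*q + u != -8 -> (val >= 9 and ((val <= 9 <-> val != 1) -> ((not (3*q + u != -8)) and 2*k >= q - 3)) and ((not (val <= 9 <-> val != 1)) -> ((not (3*q + u != -8)) and 6*val >= q - 9)))) and ((not (3*q + u != -8)) -> 2*k >= q - 3)
Before q := 3*val - 6: (u + 9*val != 10 -> (val >= 9 and ((val <= 9 <-> val != 1) -> ((not (u + 9*val != 10)) and 2*k >= 3*val - 9)) and ((not (val <= 9 <-> val != 1)) -> ((not (u + 9*val != 10)) and 3*val >= -15)))) and ((not (u + 9*val != 10)) -> 2*k >= 3*val - 9)
Answer: WP = (u + 9*val != 10 -> (val >= 9 and ((val <= 9 <-> val != 1) -> ((not (u + 9*val != 10)) and 2*k >= 3*val - 9)) and ((not (val <= 9 <-> val != 1)) -> ((not (u + 9*val != 10)) and 3*val >= -15)))) and ((not (u + 9*val != 10)) -> 2*k >= 3*val - 9)


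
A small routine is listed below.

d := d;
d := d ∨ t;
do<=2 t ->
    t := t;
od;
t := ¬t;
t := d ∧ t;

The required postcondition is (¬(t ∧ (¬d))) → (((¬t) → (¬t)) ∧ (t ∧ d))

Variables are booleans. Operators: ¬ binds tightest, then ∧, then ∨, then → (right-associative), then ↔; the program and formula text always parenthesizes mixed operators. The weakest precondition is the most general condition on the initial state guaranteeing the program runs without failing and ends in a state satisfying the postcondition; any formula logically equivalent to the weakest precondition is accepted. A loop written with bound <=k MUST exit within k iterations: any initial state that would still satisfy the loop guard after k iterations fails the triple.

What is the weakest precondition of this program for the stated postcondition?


Working backward. After the program, the postcondition (¬(t ∧ (¬d))) → (((¬t) → (¬t)) ∧ (t ∧ d)) must hold; in canonical form it is (¬(t ∧ (¬d))) → (t ∧ d).
Before t := d ∧ t: d ∧ t
Before t := ¬t: d ∧ (¬t)
Before the loop (bound <=2), unroll the exhaustion recursion (WP_0 = exit-now case; WP_j = one more guarded iteration, up to j = 2):
  WP_0: (¬t) ∧ d
  WP_1: (t → ((¬t) ∧ d)) ∧ ((¬t) → (d ∧ (¬t)))
  WP_2: (t → ((t → ((¬t) ∧ d)) ∧ ((¬t) → (d ∧ (¬t))))) ∧ ((¬t) → (d ∧ (¬t)))
So before the loop: (t → ((t → ((¬t) ∧ d)) ∧ ((¬t) → (d ∧ (¬t))))) ∧ ((¬t) → (d ∧ (¬t)))
Before d := d ∨ t: (t → ((t → ((¬t) ∧ (d ∨ t))) ∧ ((¬t) → ((d ∨ t) ∧ (¬t))))) ∧ ((¬t) → ((d ∨ t) ∧ (¬t)))
Before d := d: (t → ((t → ((¬t) ∧ (d ∨ t))) ∧ ((¬t) → ((d ∨ t) ∧ (¬t))))) ∧ ((¬t) → ((d ∨ t) ∧ (¬t)))
Answer: WP = (t → ((t → ((¬t) ∧ (d ∨ t))) ∧ ((¬t) → ((d ∨ t) ∧ (¬t))))) ∧ ((¬t) → ((d ∨ t) ∧ (¬t)))
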